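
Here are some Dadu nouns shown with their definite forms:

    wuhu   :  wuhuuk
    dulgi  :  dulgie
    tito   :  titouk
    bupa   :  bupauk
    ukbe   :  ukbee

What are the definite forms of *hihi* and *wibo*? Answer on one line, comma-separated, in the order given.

hihie, wibouk

The suffix is conditioned by the last vowel: -e when the last vowel of the stem is a front vowel (*dulgi*, *ukbe*); -uk when the last vowel of the stem is a back vowel (*wuhu*, *tito*, *bupa*).
*hihi*: last vowel = /i/, a front vowel → -e → *hihie*.
The last vowel of *wibo* is /o/, which is a back vowel, so the suffix is -uk, giving *wibouk*.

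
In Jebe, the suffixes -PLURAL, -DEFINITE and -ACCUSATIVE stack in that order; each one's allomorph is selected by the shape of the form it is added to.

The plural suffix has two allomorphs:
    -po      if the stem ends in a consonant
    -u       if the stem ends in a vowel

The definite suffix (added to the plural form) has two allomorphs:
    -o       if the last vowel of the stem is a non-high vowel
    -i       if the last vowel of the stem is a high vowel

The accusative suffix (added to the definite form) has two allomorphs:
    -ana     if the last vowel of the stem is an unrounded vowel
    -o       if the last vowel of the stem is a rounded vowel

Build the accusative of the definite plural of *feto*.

*feto*: final sound = /o/, a vowel → -u → *fetou*.
The last vowel of the plural form *fetou* is /u/, which is a high vowel, so the definite suffix is -i, giving *fetoui*.
The last vowel of the definite form *fetoui* is /i/, which is an unrounded vowel, so the accusative suffix is -ana, giving *fetouiana*.

fetouiana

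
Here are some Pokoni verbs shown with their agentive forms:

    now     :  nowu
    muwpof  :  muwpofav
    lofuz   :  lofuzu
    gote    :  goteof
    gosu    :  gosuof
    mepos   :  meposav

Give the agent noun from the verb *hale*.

haleof

The pattern is voicing of the final sound: -av when the stem ends in a voiceless consonant (*muwpof*, *mepos*); -u when the stem ends in a voiced consonant (*now*, *lofuz*); -of when the stem ends in a vowel (*gote*, *gosu*).
The final sound of *hale* is /e/, which is a vowel, so the suffix is -of, giving *haleof*.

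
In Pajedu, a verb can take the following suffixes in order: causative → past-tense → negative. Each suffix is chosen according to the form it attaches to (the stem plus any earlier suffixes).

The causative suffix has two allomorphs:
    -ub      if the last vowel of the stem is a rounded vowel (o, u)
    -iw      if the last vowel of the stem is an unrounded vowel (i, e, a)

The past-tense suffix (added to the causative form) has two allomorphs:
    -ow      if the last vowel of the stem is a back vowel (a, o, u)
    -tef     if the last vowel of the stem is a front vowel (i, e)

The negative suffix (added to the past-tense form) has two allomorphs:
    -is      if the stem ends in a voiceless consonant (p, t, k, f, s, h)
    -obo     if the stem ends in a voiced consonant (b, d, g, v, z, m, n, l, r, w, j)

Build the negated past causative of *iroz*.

The last vowel of *iroz* is /o/, which is a rounded vowel, so the causative suffix is -ub, giving *irozub*.
The causative form *irozub*: last vowel = /u/, a back vowel → -ow → *irozubow*.
The past-tense form *irozubow*: final consonant = /w/, voiced → -obo → *irozubowobo*.

irozubowobo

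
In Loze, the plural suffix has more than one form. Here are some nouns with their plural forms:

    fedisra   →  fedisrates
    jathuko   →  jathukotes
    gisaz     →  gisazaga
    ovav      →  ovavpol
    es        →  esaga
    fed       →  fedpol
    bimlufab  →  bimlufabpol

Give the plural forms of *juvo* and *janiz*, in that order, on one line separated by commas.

juvotes, janizaga

The suffix is conditioned by the final sound: -aga when the stem ends in a sibilant (*gisaz*, *es*); -pol when the stem ends in a non-sibilant consonant (*ovav*, *fed*, *bimlufab*); -tes when the stem ends in a vowel (*fedisra*, *jathuko*).
Since the final sound of *juvo* is /o/ (a vowel), it takes -tes, giving *juvotes*.
The final sound of *janiz* is /z/, which is a sibilant, so the suffix is -aga, giving *janizaga*.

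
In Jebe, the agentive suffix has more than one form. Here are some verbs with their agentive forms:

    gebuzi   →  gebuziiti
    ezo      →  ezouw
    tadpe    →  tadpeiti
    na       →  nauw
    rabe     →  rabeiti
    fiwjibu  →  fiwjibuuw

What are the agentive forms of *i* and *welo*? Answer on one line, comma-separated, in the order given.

iiti, welouw

The suffix is conditioned by the last vowel: -iti when the last vowel of the stem is a front vowel (*gebuzi*, *tadpe*, *rabe*); -uw when the last vowel of the stem is a back vowel (*ezo*, *na*, *fiwjibu*).
Since the last vowel of *i* is /i/ (a front vowel), it takes -iti, giving *iiti*.
*welo*: last vowel = /o/, a back vowel → -uw → *welouw*.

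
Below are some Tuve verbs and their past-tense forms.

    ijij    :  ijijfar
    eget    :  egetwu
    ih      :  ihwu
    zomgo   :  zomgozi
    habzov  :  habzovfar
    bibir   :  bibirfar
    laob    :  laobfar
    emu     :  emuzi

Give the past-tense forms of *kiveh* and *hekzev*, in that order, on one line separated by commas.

The pattern is voicing of the final sound: -wu when the stem ends in a voiceless consonant (*eget*, *ih*); -far when the stem ends in a voiced consonant (*ijij*, *habzov*, *bibir*, *laob*); -zi when the stem ends in a vowel (*zomgo*, *emu*).
The final sound of *kiveh* is /h/, which is a voiceless consonant, so the suffix is -wu, giving *kivehwu*.
*hekzev*: final sound = /v/, a voiced consonant → -far → *hekzevfar*.

kivehwu, hekzevfar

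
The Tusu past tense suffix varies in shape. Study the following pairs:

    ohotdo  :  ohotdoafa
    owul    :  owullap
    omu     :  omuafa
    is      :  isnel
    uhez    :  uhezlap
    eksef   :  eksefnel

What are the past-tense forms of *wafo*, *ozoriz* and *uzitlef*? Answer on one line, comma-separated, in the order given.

wafoafa, ozorizlap, uzitlefnel

The pattern is voicing of the final sound: -nel when the stem ends in a voiceless consonant (*is*, *eksef*); -lap when the stem ends in a voiced consonant (*owul*, *uhez*); -afa when the stem ends in a vowel (*ohotdo*, *omu*).
Since the final sound of *wafo* is /o/ (a vowel), it takes -afa, giving *wafoafa*.
*ozoriz*: final sound = /z/, a voiced consonant → -lap → *ozorizlap*.
Since the final sound of *uzitlef* is /f/ (a voiceless consonant), it takes -nel, giving *uzitlefnel*.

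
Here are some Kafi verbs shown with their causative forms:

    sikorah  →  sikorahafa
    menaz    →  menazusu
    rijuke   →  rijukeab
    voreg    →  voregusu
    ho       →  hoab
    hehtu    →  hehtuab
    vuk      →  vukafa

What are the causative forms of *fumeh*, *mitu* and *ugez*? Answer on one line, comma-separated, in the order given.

fumehafa, mituab, ugezusu

The pattern is voicing of the final sound: -afa when the stem ends in a voiceless consonant (*sikorah*, *vuk*); -usu when the stem ends in a voiced consonant (*menaz*, *voreg*); -ab when the stem ends in a vowel (*rijuke*, *ho*, *hehtu*).
*fumeh*: final sound = /h/, a voiceless consonant → -afa → *fumehafa*.
*mitu*: final sound = /u/, a vowel → -ab → *mituab*.
The final sound of *ugez* is /z/, which is a voiced consonant, so the suffix is -usu, giving *ugezusu*.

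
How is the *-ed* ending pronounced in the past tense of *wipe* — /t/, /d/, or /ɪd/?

The stem *wipe* ends in a voiceless consonant other than /t/.
The -ed suffix is realized as /ɪd/ after /t, d/; as /t/ after other voiceless consonants; and as /d/ after other voiced sounds.
So -ed on *wipe* is pronounced /t/.

/t/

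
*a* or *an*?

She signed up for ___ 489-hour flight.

The indefinite article is chosen by the initial *sound* of the following word, not its spelling.
The number *489* is spoken "four hundred …", beginning with /fɔr/ — a consonant sound.
So the article is *a*: She signed up for a 489-hour flight.

a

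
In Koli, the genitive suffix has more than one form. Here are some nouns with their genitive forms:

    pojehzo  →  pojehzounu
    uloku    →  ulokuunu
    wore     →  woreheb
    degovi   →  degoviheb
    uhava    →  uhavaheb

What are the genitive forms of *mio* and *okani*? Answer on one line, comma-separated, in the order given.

miounu, okaniheb

The alternation tracks the last vowel of the stem — -unu when the last vowel of the stem is a rounded vowel (*pojehzo*, *uloku*); -heb when the last vowel of the stem is an unrounded vowel (*wore*, *degovi*, *uhava*).
Since the last vowel of *mio* is /o/ (a rounded vowel), it takes -unu, giving *miounu*.
Since the last vowel of *okani* is /i/ (an unrounded vowel), it takes -heb, giving *okaniheb*.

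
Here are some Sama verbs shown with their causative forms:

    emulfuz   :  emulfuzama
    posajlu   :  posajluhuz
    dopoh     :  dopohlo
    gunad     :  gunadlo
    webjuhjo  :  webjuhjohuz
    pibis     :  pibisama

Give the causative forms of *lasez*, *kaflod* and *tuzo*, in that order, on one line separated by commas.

lasezama, kaflodlo, tuzohuz

The alternation tracks the final sound of the stem — -ama when the stem ends in a sibilant (*emulfuz*, *pibis*); -lo when the stem ends in a non-sibilant consonant (*dopoh*, *gunad*); -huz when the stem ends in a vowel (*posajlu*, *webjuhjo*).
*lasez*: final sound = /z/, a sibilant → -ama → *lasezama*.
*kaflod* — final sound /d/ (a non-sibilant consonant) → -lo → *kaflodlo*.
*tuzo*: final sound = /o/, a vowel → -huz → *tuzohuz*.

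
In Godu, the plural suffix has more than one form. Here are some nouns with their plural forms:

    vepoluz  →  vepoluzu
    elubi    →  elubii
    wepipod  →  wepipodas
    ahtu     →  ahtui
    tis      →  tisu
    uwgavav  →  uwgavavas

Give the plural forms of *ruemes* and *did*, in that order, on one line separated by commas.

ruemesu, didas

Looking at the final sound of each stem: -u when the stem ends in a sibilant (*vepoluz*, *tis*); -as when the stem ends in a non-sibilant consonant (*wepipod*, *uwgavav*); -i when the stem ends in a vowel (*elubi*, *ahtu*).
*ruemes* — final sound /s/ (a sibilant) → -u → *ruemesu*.
Since the final sound of *did* is /d/ (a non-sibilant consonant), it takes -as, giving *didas*.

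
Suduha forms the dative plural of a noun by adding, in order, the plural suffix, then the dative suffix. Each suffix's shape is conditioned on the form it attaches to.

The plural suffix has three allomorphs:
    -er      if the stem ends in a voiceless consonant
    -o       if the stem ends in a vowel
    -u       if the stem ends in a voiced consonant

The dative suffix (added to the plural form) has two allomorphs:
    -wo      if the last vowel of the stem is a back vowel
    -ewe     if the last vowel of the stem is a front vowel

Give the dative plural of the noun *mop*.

moperewe

*mop* — final sound /p/ (a voiceless consonant) → -er → *moper*.
Since the last vowel of the plural form *moper* is /e/ (a front vowel), it takes -ewe, giving *moperewe*.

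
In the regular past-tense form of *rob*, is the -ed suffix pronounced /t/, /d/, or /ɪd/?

The stem *rob* ends in a voiced sound other than /d/.
The -ed suffix is realized as /ɪd/ after /t, d/; as /t/ after other voiceless consonants; and as /d/ after other voiced sounds.
So -ed on *rob* is pronounced /d/.

/d/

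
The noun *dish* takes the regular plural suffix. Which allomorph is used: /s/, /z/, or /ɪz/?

The stem *dish* ends in a sibilant (/s, z, ʃ, ʒ, tʃ, dʒ/).
The plural suffix surfaces as /ɪz/ after sibilants, /s/ after other voiceless consonants, and /z/ after other voiced sounds.
So the plural -s on *dish* is pronounced /ɪz/.

/ɪz/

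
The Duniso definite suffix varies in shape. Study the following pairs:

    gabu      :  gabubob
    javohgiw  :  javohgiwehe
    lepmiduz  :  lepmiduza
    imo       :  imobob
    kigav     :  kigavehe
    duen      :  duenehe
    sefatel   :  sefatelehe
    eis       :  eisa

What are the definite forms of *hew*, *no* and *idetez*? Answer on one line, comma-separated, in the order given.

hewehe, nobob, ideteza

The suffix is conditioned by the final sound: -a when the stem ends in a sibilant (*lepmiduz*, *eis*); -ehe when the stem ends in a non-sibilant consonant (*javohgiw*, *kigav*, *duen*, *sefatel*); -bob when the stem ends in a vowel (*gabu*, *imo*).
*hew* — final sound /w/ (a non-sibilant consonant) → -ehe → *hewehe*.
*no*: final sound = /o/, a vowel → -bob → *nobob*.
The final sound of *idetez* is /z/, which is a sibilant, so the suffix is -a, giving *ideteza*.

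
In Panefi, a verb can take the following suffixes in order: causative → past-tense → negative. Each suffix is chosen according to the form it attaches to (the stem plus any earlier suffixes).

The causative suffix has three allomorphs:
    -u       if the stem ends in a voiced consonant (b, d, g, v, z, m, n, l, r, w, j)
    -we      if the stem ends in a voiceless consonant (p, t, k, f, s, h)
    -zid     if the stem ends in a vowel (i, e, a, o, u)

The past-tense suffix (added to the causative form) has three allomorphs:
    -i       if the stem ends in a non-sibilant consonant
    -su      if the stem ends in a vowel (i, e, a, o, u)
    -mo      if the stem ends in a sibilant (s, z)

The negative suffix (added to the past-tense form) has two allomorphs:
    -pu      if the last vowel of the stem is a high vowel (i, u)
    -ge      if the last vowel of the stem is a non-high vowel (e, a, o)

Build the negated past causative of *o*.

The final sound of *o* is /o/, which is a vowel, so the causative suffix is -zid, giving *ozid*.
Since the final sound of the causative form *ozid* is /d/ (a non-sibilant consonant), it takes -i, giving *ozidi*.
Since the last vowel of the past-tense form *ozidi* is /i/ (a high vowel), it takes -pu, giving *ozidipu*.

ozidipu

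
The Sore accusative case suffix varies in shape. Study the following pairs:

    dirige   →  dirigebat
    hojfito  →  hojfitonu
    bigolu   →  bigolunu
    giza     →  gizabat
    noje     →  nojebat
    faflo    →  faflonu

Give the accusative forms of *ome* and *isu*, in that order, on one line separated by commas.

omebat, isunu

The suffix is conditioned by the last vowel: -nu when the last vowel of the stem is a rounded vowel (*hojfito*, *bigolu*, *faflo*); -bat when the last vowel of the stem is an unrounded vowel (*dirige*, *giza*, *noje*).
*ome* — last vowel /e/ (an unrounded vowel) → -bat → *omebat*.
The last vowel of *isu* is /u/, which is a rounded vowel, so the suffix is -nu, giving *isunu*.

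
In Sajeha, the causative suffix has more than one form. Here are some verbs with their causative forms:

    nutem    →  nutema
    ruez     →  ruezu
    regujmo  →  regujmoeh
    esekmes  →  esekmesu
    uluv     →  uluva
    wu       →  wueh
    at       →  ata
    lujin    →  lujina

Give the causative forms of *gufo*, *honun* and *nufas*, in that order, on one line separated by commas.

gufoeh, honuna, nufasu

The alternation tracks the final sound of the stem — -u when the stem ends in a sibilant (*ruez*, *esekmes*); -a when the stem ends in a non-sibilant consonant (*nutem*, *uluv*, *at*, *lujin*); -eh when the stem ends in a vowel (*regujmo*, *wu*).
*gufo* — final sound /o/ (a vowel) → -eh → *gufoeh*.
Since the final sound of *honun* is /n/ (a non-sibilant consonant), it takes -a, giving *honuna*.
*nufas* — final sound /s/ (a sibilant) → -u → *nufasu*.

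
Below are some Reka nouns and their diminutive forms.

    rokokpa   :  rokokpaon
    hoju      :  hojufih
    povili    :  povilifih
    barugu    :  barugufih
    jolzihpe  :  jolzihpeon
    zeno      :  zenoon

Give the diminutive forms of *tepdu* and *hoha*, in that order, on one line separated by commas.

tepdufih, hohaon

The alternation tracks the last vowel of the stem — -fih when the last vowel of the stem is a high vowel (*hoju*, *povili*, *barugu*); -on when the last vowel of the stem is a non-high vowel (*rokokpa*, *jolzihpe*, *zeno*).
Since the last vowel of *tepdu* is /u/ (a high vowel), it takes -fih, giving *tepdufih*.
*hoha*: last vowel = /a/, a non-high vowel → -on → *hohaon*.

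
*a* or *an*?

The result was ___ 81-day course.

an

The indefinite article is chosen by the initial *sound* of the following word, not its spelling.
The number *81* is spoken "eighty-…", beginning with /ˈeɪti/ — a vowel sound.
So the article is *an*: The result was an 81-day course.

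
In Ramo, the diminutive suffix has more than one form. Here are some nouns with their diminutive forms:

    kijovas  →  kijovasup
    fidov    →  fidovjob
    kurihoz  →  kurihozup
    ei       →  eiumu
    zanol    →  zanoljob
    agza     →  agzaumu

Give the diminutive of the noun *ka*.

kaumu

The alternation tracks the final sound of the stem — -up when the stem ends in a sibilant (*kijovas*, *kurihoz*); -job when the stem ends in a non-sibilant consonant (*fidov*, *zanol*); -umu when the stem ends in a vowel (*ei*, *agza*).
The final sound of *ka* is /a/, which is a vowel, so the suffix is -umu, giving *kaumu*.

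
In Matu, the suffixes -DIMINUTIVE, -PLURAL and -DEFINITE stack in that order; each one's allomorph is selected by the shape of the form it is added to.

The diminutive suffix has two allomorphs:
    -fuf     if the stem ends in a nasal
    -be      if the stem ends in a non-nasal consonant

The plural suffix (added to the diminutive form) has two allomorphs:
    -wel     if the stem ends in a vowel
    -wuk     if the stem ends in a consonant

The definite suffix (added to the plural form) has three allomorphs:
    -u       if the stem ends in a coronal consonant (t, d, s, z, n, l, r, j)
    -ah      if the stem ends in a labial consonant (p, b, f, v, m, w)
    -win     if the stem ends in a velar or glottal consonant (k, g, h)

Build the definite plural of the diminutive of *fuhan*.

fuhanfufwukwin

The final consonant of *fuhan* is /n/, which is a nasal, so the diminutive suffix is -fuf, giving *fuhanfuf*.
The diminutive form *fuhanfuf* — final sound /f/ (a consonant) → -wuk → *fuhanfufwuk*.
The final consonant of the plural form *fuhanfufwuk* is /k/, which is velar/glottal, so the definite suffix is -win, giving *fuhanfufwukwin*.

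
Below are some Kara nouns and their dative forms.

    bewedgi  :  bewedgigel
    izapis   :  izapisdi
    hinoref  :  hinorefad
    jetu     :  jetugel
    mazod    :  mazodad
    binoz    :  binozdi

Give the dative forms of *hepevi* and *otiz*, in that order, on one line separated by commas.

The alternation tracks the final sound of the stem — -di when the stem ends in a sibilant (*izapis*, *binoz*); -ad when the stem ends in a non-sibilant consonant (*hinoref*, *mazod*); -gel when the stem ends in a vowel (*bewedgi*, *jetu*).
*hepevi* — final sound /i/ (a vowel) → -gel → *hepevigel*.
*otiz* — final sound /z/ (a sibilant) → -di → *otizdi*.

hepevigel, otizdi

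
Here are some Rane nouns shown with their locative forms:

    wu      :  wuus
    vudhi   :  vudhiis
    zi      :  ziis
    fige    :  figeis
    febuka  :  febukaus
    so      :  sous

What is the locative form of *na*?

naus

Looking at the last vowel of each stem: -is when the last vowel of the stem is a front vowel (*vudhi*, *zi*, *fige*); -us when the last vowel of the stem is a back vowel (*wu*, *febuka*, *so*).
*na* — last vowel /a/ (a back vowel) → -us → *naus*.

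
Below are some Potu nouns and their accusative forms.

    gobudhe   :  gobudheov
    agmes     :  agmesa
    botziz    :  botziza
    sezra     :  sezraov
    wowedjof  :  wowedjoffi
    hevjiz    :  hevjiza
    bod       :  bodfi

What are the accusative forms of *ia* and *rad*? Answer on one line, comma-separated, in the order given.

iaov, radfi

The alternation tracks the final sound of the stem — -a when the stem ends in a sibilant (*agmes*, *botziz*, *hevjiz*); -fi when the stem ends in a non-sibilant consonant (*wowedjof*, *bod*); -ov when the stem ends in a vowel (*gobudhe*, *sezra*).
Since the final sound of *ia* is /a/ (a vowel), it takes -ov, giving *iaov*.
*rad*: final sound = /d/, a non-sibilant consonant → -fi → *radfi*.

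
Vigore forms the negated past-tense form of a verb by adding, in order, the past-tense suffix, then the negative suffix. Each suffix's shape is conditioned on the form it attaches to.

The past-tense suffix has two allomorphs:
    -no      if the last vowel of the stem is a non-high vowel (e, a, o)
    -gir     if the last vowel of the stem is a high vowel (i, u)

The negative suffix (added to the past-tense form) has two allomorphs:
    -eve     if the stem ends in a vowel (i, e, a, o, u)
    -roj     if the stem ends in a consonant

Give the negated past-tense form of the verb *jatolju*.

Since the last vowel of *jatolju* is /u/ (a high vowel), it takes -gir, giving *jatoljugir*.
Since the final sound of the past-tense form *jatoljugir* is /r/ (a consonant), it takes -roj, giving *jatoljugirroj*.

jatoljugirroj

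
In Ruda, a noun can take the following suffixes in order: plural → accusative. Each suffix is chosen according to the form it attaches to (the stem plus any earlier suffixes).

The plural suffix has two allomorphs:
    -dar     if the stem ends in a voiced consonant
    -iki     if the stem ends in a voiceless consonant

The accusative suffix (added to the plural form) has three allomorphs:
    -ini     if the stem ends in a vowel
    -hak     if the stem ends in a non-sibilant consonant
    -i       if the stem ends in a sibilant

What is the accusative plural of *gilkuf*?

gilkufikiini

The final consonant of *gilkuf* is /f/, which is voiceless, so the plural suffix is -iki, giving *gilkufiki*.
Since the final sound of the plural form *gilkufiki* is /i/ (a vowel), it takes -ini, giving *gilkufikiini*.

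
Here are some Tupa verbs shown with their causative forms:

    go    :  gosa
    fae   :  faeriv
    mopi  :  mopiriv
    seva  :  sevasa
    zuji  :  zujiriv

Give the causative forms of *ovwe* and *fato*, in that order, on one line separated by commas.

Looking at the last vowel of each stem: -riv when the last vowel of the stem is a front vowel (*fae*, *mopi*, *zuji*); -sa when the last vowel of the stem is a back vowel (*go*, *seva*).
Since the last vowel of *ovwe* is /e/ (a front vowel), it takes -riv, giving *ovweriv*.
The last vowel of *fato* is /o/, which is a back vowel, so the suffix is -sa, giving *fatosa*.

ovweriv, fatosa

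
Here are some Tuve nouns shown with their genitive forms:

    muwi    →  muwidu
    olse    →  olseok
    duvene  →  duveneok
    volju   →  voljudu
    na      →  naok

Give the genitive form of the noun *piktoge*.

The pattern is height harmony: -du when the last vowel of the stem is a high vowel (*muwi*, *volju*); -ok when the last vowel of the stem is a non-high vowel (*olse*, *duvene*, *na*).
*piktoge*: last vowel = /e/, a non-high vowel → -ok → *piktogeok*.

piktogeok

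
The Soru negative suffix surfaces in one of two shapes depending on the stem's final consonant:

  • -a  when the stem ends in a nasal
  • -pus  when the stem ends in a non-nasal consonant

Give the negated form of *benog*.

*benog*: final consonant = /g/, non-nasal → -pus → *benogpus*.

benogpus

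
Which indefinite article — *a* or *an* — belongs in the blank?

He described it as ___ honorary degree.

The indefinite article is chosen by the initial *sound* of the following word, not its spelling.
*honorary* begins with the sound /ɒ/ (silent h) — a vowel sound.
So the article is *an*: He described it as an honorary degree.

an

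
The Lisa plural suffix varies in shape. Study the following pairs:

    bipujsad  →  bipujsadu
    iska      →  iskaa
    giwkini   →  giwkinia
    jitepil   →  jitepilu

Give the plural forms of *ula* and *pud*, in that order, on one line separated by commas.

Looking at the final sound of each stem: -u when the stem ends in a consonant (*bipujsad*, *jitepil*); -a when the stem ends in a vowel (*iska*, *giwkini*).
The final sound of *ula* is /a/, which is a vowel, so the suffix is -a, giving *ulaa*.
Since the final sound of *pud* is /d/ (a consonant), it takes -u, giving *pudu*.

ulaa, pudu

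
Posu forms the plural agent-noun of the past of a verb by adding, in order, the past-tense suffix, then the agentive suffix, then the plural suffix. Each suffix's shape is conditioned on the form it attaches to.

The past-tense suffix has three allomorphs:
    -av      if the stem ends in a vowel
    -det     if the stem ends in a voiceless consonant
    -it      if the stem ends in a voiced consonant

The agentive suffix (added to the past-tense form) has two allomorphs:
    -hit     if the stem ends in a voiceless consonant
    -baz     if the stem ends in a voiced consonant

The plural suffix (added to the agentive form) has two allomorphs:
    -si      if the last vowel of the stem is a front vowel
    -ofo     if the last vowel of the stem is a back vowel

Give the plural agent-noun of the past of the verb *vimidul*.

vimidulithitsi

Since the final sound of *vimidul* is /l/ (a voiced consonant), it takes -it, giving *vimidulit*.
The final consonant of the past-tense form *vimidulit* is /t/, which is voiceless, so the agentive suffix is -hit, giving *vimidulithit*.
The agentive form *vimidulithit*: last vowel = /i/, a front vowel → -si → *vimidulithitsi*.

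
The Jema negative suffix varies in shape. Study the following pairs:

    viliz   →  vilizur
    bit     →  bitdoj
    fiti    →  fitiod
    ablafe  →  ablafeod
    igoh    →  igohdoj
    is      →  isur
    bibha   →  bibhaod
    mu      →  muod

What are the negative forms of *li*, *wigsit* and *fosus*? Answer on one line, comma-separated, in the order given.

liod, wigsitdoj, fosusur

The alternation tracks the final sound of the stem — -ur when the stem ends in a sibilant (*viliz*, *is*); -doj when the stem ends in a non-sibilant consonant (*bit*, *igoh*); -od when the stem ends in a vowel (*fiti*, *ablafe*, *bibha*, *mu*).
Since the final sound of *li* is /i/ (a vowel), it takes -od, giving *liod*.
The final sound of *wigsit* is /t/, which is a non-sibilant consonant, so the suffix is -doj, giving *wigsitdoj*.
Since the final sound of *fosus* is /s/ (a sibilant), it takes -ur, giving *fosusur*.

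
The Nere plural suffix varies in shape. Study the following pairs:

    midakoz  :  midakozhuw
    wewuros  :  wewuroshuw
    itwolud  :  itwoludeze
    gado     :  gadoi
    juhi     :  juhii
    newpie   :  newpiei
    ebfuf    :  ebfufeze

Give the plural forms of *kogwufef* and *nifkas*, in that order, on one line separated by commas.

The alternation tracks the final sound of the stem — -huw when the stem ends in a sibilant (*midakoz*, *wewuros*); -eze when the stem ends in a non-sibilant consonant (*itwolud*, *ebfuf*); -i when the stem ends in a vowel (*gado*, *juhi*, *newpie*).
*kogwufef*: final sound = /f/, a non-sibilant consonant → -eze → *kogwufefeze*.
*nifkas*: final sound = /s/, a sibilant → -huw → *nifkashuw*.

kogwufefeze, nifkashuw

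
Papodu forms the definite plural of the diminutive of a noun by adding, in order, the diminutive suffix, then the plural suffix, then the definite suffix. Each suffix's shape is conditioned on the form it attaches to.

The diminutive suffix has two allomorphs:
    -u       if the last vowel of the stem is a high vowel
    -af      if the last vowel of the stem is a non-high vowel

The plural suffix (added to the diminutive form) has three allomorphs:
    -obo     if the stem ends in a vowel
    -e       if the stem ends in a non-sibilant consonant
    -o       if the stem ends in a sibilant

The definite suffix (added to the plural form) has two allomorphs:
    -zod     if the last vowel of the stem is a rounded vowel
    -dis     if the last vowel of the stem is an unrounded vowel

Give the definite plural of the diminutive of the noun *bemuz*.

The last vowel of *bemuz* is /u/, which is a high vowel, so the diminutive suffix is -u, giving *bemuzu*.
The diminutive form *bemuzu* — final sound /u/ (a vowel) → -obo → *bemuzuobo*.
Since the last vowel of the plural form *bemuzuobo* is /o/ (a rounded vowel), it takes -zod, giving *bemuzuobozod*.

bemuzuobozod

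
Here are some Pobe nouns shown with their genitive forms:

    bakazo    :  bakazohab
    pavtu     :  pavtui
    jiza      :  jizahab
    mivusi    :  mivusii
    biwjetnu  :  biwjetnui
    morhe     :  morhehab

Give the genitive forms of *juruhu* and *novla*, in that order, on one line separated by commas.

The pattern is height harmony: -i when the last vowel of the stem is a high vowel (*pavtu*, *mivusi*, *biwjetnu*); -hab when the last vowel of the stem is a non-high vowel (*bakazo*, *jiza*, *morhe*).
*juruhu* — last vowel /u/ (a high vowel) → -i → *juruhui*.
Since the last vowel of *novla* is /a/ (a non-high vowel), it takes -hab, giving *novlahab*.

juruhui, novlahab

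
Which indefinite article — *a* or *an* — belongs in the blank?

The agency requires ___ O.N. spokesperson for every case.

The indefinite article is chosen by the initial *sound* of the following word, not its spelling.
The initialism *O.N.* is read letter by letter; the first letter, O, is pronounced /oʊ/, which begins with a vowel sound.
So the article is *an*: The agency requires an O.N. spokesperson for every case.

an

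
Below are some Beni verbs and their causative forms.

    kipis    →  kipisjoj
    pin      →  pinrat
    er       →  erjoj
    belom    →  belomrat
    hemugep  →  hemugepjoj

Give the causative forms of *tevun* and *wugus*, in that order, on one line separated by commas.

tevunrat, wugusjoj

The suffix is conditioned by the final consonant: -rat when the stem ends in a nasal (*pin*, *belom*); -joj when the stem ends in a non-nasal consonant (*kipis*, *er*, *hemugep*).
*tevun* — final consonant /n/ (a nasal) → -rat → *tevunrat*.
The final consonant of *wugus* is /s/, which is non-nasal, so the suffix is -joj, giving *wugusjoj*.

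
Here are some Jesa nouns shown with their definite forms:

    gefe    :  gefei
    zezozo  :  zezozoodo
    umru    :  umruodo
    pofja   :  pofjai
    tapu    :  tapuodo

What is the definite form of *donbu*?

donbuodo

The alternation tracks the last vowel of the stem — -odo when the last vowel of the stem is a rounded vowel (*zezozo*, *umru*, *tapu*); -i when the last vowel of the stem is an unrounded vowel (*gefe*, *pofja*).
The last vowel of *donbu* is /u/, which is a rounded vowel, so the suffix is -odo, giving *donbuodo*.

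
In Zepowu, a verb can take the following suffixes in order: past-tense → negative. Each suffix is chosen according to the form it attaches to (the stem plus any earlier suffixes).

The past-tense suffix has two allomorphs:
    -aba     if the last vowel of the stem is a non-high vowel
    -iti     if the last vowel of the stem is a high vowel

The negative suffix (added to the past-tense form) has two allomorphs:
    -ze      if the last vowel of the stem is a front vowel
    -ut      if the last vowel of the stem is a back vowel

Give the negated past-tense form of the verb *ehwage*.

ehwageabaut

*ehwage* — last vowel /e/ (a non-high vowel) → -aba → *ehwageaba*.
The last vowel of the past-tense form *ehwageaba* is /a/, which is a back vowel, so the negative suffix is -ut, giving *ehwageabaut*.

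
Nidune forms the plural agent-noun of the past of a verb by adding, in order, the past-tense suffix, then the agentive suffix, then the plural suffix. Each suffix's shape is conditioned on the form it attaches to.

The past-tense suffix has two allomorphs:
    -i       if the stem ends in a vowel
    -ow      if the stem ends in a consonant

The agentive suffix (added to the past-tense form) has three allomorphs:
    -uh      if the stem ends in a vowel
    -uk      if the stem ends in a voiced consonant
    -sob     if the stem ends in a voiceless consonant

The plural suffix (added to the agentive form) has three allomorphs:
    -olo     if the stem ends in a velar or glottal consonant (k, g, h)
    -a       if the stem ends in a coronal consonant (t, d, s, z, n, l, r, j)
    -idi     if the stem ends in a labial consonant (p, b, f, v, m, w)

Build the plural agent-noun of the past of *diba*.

dibaiuholo

The final sound of *diba* is /a/, which is a vowel, so the past-tense suffix is -i, giving *dibai*.
The past-tense form *dibai* — final sound /i/ (a vowel) → -uh → *dibaiuh*.
The agentive form *dibaiuh* — final consonant /h/ (velar/glottal) → -olo → *dibaiuholo*.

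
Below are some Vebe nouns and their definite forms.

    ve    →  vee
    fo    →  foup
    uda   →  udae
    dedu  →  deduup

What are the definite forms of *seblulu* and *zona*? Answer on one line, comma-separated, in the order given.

sebluluup, zonae

The pattern is rounding harmony: -up when the last vowel of the stem is a rounded vowel (*fo*, *dedu*); -e when the last vowel of the stem is an unrounded vowel (*ve*, *uda*).
The last vowel of *seblulu* is /u/, which is a rounded vowel, so the suffix is -up, giving *sebluluup*.
Since the last vowel of *zona* is /a/ (an unrounded vowel), it takes -e, giving *zonae*.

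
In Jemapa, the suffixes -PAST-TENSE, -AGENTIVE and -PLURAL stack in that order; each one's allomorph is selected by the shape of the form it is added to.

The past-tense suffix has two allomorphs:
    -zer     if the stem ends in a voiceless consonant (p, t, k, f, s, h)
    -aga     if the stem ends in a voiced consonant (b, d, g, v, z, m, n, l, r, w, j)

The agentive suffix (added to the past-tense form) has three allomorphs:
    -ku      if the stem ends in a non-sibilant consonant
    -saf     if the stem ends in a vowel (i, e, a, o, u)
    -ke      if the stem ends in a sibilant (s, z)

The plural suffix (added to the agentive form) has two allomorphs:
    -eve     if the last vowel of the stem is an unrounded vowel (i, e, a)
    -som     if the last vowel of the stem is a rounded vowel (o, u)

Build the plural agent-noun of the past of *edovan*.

*edovan* — final consonant /n/ (voiced) → -aga → *edovanaga*.
The past-tense form *edovanaga* — final sound /a/ (a vowel) → -saf → *edovanagasaf*.
The agentive form *edovanagasaf*: last vowel = /a/, an unrounded vowel → -eve → *edovanagasafeve*.

edovanagasafeve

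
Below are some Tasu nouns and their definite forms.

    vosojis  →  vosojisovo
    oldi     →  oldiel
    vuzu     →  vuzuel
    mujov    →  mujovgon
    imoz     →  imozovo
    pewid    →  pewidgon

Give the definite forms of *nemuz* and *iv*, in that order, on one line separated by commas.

nemuzovo, ivgon

The pattern is sibilance of the final sound: -ovo when the stem ends in a sibilant (*vosojis*, *imoz*); -gon when the stem ends in a non-sibilant consonant (*mujov*, *pewid*); -el when the stem ends in a vowel (*oldi*, *vuzu*).
Since the final sound of *nemuz* is /z/ (a sibilant), it takes -ovo, giving *nemuzovo*.
*iv* — final sound /v/ (a non-sibilant consonant) → -gon → *ivgon*.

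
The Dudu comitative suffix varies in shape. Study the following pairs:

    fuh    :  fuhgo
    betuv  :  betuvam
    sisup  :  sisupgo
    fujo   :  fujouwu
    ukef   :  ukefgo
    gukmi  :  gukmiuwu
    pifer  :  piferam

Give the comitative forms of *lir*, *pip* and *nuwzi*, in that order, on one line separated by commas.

The suffix is conditioned by the final sound: -go when the stem ends in a voiceless consonant (*fuh*, *sisup*, *ukef*); -am when the stem ends in a voiced consonant (*betuv*, *pifer*); -uwu when the stem ends in a vowel (*fujo*, *gukmi*).
Since the final sound of *lir* is /r/ (a voiced consonant), it takes -am, giving *liram*.
The final sound of *pip* is /p/, which is a voiceless consonant, so the suffix is -go, giving *pipgo*.
Since the final sound of *nuwzi* is /i/ (a vowel), it takes -uwu, giving *nuwziuwu*.

liram, pipgo, nuwziuwu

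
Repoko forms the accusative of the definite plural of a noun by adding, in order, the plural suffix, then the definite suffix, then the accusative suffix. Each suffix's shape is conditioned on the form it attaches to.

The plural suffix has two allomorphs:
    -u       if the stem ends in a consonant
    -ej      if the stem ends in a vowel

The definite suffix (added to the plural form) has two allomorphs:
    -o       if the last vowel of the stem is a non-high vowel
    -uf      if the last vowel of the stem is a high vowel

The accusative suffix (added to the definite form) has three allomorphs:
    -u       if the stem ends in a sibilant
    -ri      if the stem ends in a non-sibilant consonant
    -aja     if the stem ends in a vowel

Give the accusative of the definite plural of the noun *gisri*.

*gisri*: final sound = /i/, a vowel → -ej → *gisriej*.
The plural form *gisriej*: last vowel = /e/, a non-high vowel → -o → *gisriejo*.
The final sound of the definite form *gisriejo* is /o/, which is a vowel, so the accusative suffix is -aja, giving *gisriejoaja*.

gisriejoaja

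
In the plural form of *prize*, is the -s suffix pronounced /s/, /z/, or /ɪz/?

/ɪz/

The stem *prize* ends in a sibilant (/s, z, ʃ, ʒ, tʃ, dʒ/).
The plural suffix surfaces as /ɪz/ after sibilants, /s/ after other voiceless consonants, and /z/ after other voiced sounds.
So the plural -s on *prize* is pronounced /ɪz/.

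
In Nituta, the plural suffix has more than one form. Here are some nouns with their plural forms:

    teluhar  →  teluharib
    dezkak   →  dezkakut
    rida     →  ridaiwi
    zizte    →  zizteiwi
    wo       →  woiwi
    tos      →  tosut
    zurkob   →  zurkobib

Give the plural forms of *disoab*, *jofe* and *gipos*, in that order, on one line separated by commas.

The suffix is conditioned by the final sound: -ut when the stem ends in a voiceless consonant (*dezkak*, *tos*); -ib when the stem ends in a voiced consonant (*teluhar*, *zurkob*); -iwi when the stem ends in a vowel (*rida*, *zizte*, *wo*).
Since the final sound of *disoab* is /b/ (a voiced consonant), it takes -ib, giving *disoabib*.
*jofe*: final sound = /e/, a vowel → -iwi → *jofeiwi*.
*gipos* — final sound /s/ (a voiceless consonant) → -ut → *giposut*.

disoabib, jofeiwi, giposut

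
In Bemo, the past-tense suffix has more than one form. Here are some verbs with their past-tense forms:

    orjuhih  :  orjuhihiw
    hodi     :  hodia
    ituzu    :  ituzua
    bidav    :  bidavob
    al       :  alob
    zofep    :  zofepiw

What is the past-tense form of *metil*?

The alternation tracks the final sound of the stem — -iw when the stem ends in a voiceless consonant (*orjuhih*, *zofep*); -ob when the stem ends in a voiced consonant (*bidav*, *al*); -a when the stem ends in a vowel (*hodi*, *ituzu*).
*metil* — final sound /l/ (a voiced consonant) → -ob → *metilob*.

metilob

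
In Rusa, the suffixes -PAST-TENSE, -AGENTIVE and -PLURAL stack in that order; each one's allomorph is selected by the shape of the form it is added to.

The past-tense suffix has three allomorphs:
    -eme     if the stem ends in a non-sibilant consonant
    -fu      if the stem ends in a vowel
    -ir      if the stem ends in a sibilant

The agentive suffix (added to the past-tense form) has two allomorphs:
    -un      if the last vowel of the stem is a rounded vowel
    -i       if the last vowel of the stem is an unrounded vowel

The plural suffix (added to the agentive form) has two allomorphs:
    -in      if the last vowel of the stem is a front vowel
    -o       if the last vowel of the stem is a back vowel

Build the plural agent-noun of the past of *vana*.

vanafuuno

*vana*: final sound = /a/, a vowel → -fu → *vanafu*.
The last vowel of the past-tense form *vanafu* is /u/, which is a rounded vowel, so the agentive suffix is -un, giving *vanafuun*.
The agentive form *vanafuun* — last vowel /u/ (a back vowel) → -o → *vanafuuno*.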